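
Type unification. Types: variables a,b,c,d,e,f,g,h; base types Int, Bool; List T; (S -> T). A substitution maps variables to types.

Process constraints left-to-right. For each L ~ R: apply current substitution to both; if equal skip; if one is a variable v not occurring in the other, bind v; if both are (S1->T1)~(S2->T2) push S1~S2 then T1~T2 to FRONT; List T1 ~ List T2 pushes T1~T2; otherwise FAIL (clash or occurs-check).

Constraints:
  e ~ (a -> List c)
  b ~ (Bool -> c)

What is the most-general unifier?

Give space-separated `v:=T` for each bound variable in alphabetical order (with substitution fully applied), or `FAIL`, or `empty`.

Answer: b:=(Bool -> c) e:=(a -> List c)

Derivation:
step 1: unify e ~ (a -> List c)  [subst: {-} | 1 pending]
  bind e := (a -> List c)
step 2: unify b ~ (Bool -> c)  [subst: {e:=(a -> List c)} | 0 pending]
  bind b := (Bool -> c)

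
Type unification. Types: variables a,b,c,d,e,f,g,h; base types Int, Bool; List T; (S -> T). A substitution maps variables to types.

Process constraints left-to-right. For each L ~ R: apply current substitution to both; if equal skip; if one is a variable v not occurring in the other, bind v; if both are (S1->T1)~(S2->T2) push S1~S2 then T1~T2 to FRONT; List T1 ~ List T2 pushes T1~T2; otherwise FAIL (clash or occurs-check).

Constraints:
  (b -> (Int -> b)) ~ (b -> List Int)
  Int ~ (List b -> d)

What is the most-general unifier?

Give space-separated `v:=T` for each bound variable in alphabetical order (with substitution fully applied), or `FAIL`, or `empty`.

step 1: unify (b -> (Int -> b)) ~ (b -> List Int)  [subst: {-} | 1 pending]
  -> decompose arrow: push b~b, (Int -> b)~List Int
step 2: unify b ~ b  [subst: {-} | 2 pending]
  -> identical, skip
step 3: unify (Int -> b) ~ List Int  [subst: {-} | 1 pending]
  clash: (Int -> b) vs List Int

Answer: FAIL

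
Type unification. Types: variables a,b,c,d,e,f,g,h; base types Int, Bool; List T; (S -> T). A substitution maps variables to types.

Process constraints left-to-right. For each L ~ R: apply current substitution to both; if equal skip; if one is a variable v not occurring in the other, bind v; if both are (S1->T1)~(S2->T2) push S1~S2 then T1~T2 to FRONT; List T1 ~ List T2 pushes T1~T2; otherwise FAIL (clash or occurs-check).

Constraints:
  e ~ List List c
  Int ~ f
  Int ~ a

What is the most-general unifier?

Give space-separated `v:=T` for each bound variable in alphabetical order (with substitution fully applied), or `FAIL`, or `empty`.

step 1: unify e ~ List List c  [subst: {-} | 2 pending]
  bind e := List List c
step 2: unify Int ~ f  [subst: {e:=List List c} | 1 pending]
  bind f := Int
step 3: unify Int ~ a  [subst: {e:=List List c, f:=Int} | 0 pending]
  bind a := Int

Answer: a:=Int e:=List List c f:=Int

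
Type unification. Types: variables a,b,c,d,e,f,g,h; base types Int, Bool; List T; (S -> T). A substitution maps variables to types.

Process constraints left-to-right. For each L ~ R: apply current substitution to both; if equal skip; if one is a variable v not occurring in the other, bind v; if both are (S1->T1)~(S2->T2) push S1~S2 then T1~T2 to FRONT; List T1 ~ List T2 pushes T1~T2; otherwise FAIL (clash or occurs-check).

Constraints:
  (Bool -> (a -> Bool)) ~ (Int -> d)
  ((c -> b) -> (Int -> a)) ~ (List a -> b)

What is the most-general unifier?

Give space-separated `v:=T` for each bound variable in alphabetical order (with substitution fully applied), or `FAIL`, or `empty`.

step 1: unify (Bool -> (a -> Bool)) ~ (Int -> d)  [subst: {-} | 1 pending]
  -> decompose arrow: push Bool~Int, (a -> Bool)~d
step 2: unify Bool ~ Int  [subst: {-} | 2 pending]
  clash: Bool vs Int

Answer: FAIL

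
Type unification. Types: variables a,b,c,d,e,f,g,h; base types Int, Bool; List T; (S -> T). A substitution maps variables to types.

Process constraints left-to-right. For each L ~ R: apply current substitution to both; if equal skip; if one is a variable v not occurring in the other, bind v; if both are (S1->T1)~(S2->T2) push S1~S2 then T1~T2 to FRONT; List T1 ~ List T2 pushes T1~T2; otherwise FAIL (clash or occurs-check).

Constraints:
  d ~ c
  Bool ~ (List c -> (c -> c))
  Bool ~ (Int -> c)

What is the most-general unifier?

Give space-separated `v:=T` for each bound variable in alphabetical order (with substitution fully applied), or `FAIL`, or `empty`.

step 1: unify d ~ c  [subst: {-} | 2 pending]
  bind d := c
step 2: unify Bool ~ (List c -> (c -> c))  [subst: {d:=c} | 1 pending]
  clash: Bool vs (List c -> (c -> c))

Answer: FAIL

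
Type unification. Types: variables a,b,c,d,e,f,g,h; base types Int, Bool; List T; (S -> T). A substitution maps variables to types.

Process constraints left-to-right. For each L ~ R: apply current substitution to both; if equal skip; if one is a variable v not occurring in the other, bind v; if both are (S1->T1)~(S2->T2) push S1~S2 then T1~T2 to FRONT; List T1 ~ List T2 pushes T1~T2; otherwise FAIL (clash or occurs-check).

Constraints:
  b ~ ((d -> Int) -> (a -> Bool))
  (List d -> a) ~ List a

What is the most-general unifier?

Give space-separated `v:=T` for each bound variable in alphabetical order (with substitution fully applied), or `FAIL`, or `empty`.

Answer: FAIL

Derivation:
step 1: unify b ~ ((d -> Int) -> (a -> Bool))  [subst: {-} | 1 pending]
  bind b := ((d -> Int) -> (a -> Bool))
step 2: unify (List d -> a) ~ List a  [subst: {b:=((d -> Int) -> (a -> Bool))} | 0 pending]
  clash: (List d -> a) vs List a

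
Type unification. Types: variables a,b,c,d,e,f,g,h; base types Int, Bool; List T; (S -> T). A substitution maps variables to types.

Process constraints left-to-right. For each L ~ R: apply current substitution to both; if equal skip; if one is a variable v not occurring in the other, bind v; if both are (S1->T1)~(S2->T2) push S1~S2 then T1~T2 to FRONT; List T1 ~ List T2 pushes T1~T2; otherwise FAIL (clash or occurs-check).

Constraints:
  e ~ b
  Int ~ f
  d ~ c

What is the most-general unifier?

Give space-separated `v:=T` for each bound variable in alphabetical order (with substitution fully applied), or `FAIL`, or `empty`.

step 1: unify e ~ b  [subst: {-} | 2 pending]
  bind e := b
step 2: unify Int ~ f  [subst: {e:=b} | 1 pending]
  bind f := Int
step 3: unify d ~ c  [subst: {e:=b, f:=Int} | 0 pending]
  bind d := c

Answer: d:=c e:=b f:=Int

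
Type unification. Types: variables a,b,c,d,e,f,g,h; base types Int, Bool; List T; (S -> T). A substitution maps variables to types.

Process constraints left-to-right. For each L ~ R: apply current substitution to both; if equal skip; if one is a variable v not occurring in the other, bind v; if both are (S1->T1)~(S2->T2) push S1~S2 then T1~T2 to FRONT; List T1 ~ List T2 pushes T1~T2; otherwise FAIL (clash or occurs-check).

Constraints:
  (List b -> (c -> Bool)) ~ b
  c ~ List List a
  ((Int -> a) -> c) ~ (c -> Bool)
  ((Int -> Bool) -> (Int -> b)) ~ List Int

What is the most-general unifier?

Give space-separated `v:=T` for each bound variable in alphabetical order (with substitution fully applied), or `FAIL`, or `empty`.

step 1: unify (List b -> (c -> Bool)) ~ b  [subst: {-} | 3 pending]
  occurs-check fail

Answer: FAIL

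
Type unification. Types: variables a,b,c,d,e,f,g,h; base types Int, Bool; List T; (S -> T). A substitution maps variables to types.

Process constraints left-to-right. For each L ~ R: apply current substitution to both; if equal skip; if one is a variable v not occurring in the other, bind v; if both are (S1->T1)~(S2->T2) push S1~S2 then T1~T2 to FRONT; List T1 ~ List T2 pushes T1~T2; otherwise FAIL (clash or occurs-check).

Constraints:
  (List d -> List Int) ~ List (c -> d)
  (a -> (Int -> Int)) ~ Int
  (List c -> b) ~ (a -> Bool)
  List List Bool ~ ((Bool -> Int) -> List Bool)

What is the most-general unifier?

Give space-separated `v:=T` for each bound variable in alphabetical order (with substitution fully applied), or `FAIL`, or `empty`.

step 1: unify (List d -> List Int) ~ List (c -> d)  [subst: {-} | 3 pending]
  clash: (List d -> List Int) vs List (c -> d)

Answer: FAIL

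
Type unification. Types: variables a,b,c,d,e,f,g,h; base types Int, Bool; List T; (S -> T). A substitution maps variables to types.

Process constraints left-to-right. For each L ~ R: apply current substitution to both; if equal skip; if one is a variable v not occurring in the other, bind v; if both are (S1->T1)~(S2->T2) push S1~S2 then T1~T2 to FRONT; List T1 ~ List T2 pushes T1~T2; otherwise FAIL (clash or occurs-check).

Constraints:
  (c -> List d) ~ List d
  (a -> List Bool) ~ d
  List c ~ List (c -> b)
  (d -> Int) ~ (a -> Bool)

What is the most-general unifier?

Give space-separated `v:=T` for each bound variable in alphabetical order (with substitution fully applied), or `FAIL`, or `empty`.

Answer: FAIL

Derivation:
step 1: unify (c -> List d) ~ List d  [subst: {-} | 3 pending]
  clash: (c -> List d) vs List d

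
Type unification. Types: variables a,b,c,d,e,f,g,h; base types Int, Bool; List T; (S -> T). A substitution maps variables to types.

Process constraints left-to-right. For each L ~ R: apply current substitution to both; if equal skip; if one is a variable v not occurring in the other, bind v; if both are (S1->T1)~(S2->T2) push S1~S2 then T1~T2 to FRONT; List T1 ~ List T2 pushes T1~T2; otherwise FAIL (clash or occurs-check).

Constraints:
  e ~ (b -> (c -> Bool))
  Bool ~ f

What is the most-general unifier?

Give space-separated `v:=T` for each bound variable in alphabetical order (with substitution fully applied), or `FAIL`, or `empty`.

Answer: e:=(b -> (c -> Bool)) f:=Bool

Derivation:
step 1: unify e ~ (b -> (c -> Bool))  [subst: {-} | 1 pending]
  bind e := (b -> (c -> Bool))
step 2: unify Bool ~ f  [subst: {e:=(b -> (c -> Bool))} | 0 pending]
  bind f := Bool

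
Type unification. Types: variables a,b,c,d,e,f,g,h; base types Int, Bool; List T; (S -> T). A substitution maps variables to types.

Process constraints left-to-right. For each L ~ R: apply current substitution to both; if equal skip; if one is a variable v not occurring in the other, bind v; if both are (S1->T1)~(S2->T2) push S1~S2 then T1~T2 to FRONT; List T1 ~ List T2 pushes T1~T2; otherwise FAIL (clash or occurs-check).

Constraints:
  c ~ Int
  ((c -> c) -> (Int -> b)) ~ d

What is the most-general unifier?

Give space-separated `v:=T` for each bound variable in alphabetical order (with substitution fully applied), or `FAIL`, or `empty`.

Answer: c:=Int d:=((Int -> Int) -> (Int -> b))

Derivation:
step 1: unify c ~ Int  [subst: {-} | 1 pending]
  bind c := Int
step 2: unify ((Int -> Int) -> (Int -> b)) ~ d  [subst: {c:=Int} | 0 pending]
  bind d := ((Int -> Int) -> (Int -> b))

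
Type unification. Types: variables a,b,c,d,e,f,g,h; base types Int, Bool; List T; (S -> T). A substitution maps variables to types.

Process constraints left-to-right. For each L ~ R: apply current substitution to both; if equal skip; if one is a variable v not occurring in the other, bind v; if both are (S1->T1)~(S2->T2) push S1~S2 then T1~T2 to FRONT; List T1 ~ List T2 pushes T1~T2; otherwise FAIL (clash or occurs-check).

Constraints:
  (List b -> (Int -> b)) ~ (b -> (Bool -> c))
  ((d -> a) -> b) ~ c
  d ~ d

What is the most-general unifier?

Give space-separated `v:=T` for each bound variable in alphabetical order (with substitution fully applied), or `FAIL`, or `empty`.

step 1: unify (List b -> (Int -> b)) ~ (b -> (Bool -> c))  [subst: {-} | 2 pending]
  -> decompose arrow: push List b~b, (Int -> b)~(Bool -> c)
step 2: unify List b ~ b  [subst: {-} | 3 pending]
  occurs-check fail

Answer: FAIL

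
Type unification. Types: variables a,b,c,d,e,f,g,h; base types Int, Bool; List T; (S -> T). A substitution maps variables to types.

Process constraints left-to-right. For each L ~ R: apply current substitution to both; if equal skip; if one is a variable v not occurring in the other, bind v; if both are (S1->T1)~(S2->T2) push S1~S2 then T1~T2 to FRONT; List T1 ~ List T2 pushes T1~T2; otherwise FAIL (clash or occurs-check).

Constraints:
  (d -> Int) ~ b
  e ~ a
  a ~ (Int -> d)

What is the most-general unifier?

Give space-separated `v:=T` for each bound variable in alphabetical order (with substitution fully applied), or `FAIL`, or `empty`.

step 1: unify (d -> Int) ~ b  [subst: {-} | 2 pending]
  bind b := (d -> Int)
step 2: unify e ~ a  [subst: {b:=(d -> Int)} | 1 pending]
  bind e := a
step 3: unify a ~ (Int -> d)  [subst: {b:=(d -> Int), e:=a} | 0 pending]
  bind a := (Int -> d)

Answer: a:=(Int -> d) b:=(d -> Int) e:=(Int -> d)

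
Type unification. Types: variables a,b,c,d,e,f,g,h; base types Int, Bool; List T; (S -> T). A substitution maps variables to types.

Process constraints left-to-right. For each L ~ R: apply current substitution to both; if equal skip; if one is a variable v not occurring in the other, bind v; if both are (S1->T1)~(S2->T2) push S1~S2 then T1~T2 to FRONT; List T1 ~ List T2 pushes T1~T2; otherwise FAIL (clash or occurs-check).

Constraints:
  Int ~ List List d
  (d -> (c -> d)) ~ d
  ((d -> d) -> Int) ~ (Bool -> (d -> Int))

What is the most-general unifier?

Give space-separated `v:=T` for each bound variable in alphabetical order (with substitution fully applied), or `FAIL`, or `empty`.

Answer: FAIL

Derivation:
step 1: unify Int ~ List List d  [subst: {-} | 2 pending]
  clash: Int vs List List d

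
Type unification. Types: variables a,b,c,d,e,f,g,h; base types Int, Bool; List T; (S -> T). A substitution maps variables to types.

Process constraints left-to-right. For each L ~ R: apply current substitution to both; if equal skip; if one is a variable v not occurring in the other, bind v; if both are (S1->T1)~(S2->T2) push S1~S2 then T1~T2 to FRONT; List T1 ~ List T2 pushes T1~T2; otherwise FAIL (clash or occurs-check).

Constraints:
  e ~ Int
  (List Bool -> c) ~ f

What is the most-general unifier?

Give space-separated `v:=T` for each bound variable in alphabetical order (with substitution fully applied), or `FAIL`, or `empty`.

step 1: unify e ~ Int  [subst: {-} | 1 pending]
  bind e := Int
step 2: unify (List Bool -> c) ~ f  [subst: {e:=Int} | 0 pending]
  bind f := (List Bool -> c)

Answer: e:=Int f:=(List Bool -> c)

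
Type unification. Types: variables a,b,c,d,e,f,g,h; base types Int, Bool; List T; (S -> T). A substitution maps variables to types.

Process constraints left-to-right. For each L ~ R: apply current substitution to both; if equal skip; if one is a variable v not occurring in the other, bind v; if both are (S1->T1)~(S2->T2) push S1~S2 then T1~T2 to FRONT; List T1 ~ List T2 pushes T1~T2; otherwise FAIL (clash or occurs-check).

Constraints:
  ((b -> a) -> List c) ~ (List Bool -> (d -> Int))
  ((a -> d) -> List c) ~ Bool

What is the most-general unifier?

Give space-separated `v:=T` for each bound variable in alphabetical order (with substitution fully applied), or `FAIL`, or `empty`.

Answer: FAIL

Derivation:
step 1: unify ((b -> a) -> List c) ~ (List Bool -> (d -> Int))  [subst: {-} | 1 pending]
  -> decompose arrow: push (b -> a)~List Bool, List c~(d -> Int)
step 2: unify (b -> a) ~ List Bool  [subst: {-} | 2 pending]
  clash: (b -> a) vs List Bool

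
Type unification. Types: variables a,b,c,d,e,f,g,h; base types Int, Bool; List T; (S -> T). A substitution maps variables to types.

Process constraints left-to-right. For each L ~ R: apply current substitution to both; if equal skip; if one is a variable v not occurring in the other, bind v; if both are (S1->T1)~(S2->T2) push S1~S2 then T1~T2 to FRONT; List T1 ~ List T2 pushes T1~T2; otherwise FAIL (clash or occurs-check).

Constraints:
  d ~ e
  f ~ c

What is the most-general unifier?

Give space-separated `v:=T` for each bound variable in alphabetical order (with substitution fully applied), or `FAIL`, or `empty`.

Answer: d:=e f:=c

Derivation:
step 1: unify d ~ e  [subst: {-} | 1 pending]
  bind d := e
step 2: unify f ~ c  [subst: {d:=e} | 0 pending]
  bind f := c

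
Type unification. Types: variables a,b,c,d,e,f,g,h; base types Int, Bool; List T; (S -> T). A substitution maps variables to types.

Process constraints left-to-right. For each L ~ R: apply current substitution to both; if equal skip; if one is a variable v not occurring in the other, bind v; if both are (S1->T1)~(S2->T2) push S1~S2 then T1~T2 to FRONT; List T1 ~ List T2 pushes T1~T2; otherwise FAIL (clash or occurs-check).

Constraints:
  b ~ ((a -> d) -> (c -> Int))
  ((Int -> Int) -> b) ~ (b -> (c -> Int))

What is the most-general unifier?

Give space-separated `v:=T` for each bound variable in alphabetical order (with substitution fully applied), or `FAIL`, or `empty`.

Answer: FAIL

Derivation:
step 1: unify b ~ ((a -> d) -> (c -> Int))  [subst: {-} | 1 pending]
  bind b := ((a -> d) -> (c -> Int))
step 2: unify ((Int -> Int) -> ((a -> d) -> (c -> Int))) ~ (((a -> d) -> (c -> Int)) -> (c -> Int))  [subst: {b:=((a -> d) -> (c -> Int))} | 0 pending]
  -> decompose arrow: push (Int -> Int)~((a -> d) -> (c -> Int)), ((a -> d) -> (c -> Int))~(c -> Int)
step 3: unify (Int -> Int) ~ ((a -> d) -> (c -> Int))  [subst: {b:=((a -> d) -> (c -> Int))} | 1 pending]
  -> decompose arrow: push Int~(a -> d), Int~(c -> Int)
step 4: unify Int ~ (a -> d)  [subst: {b:=((a -> d) -> (c -> Int))} | 2 pending]
  clash: Int vs (a -> d)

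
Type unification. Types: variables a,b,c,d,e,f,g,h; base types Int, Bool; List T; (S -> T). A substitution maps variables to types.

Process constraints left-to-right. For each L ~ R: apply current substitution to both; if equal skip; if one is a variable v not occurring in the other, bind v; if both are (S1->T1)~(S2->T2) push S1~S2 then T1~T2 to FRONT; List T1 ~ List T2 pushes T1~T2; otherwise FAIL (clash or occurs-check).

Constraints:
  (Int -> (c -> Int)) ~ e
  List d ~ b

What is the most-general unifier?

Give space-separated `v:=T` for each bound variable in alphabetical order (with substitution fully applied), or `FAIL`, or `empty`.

step 1: unify (Int -> (c -> Int)) ~ e  [subst: {-} | 1 pending]
  bind e := (Int -> (c -> Int))
step 2: unify List d ~ b  [subst: {e:=(Int -> (c -> Int))} | 0 pending]
  bind b := List d

Answer: b:=List d e:=(Int -> (c -> Int))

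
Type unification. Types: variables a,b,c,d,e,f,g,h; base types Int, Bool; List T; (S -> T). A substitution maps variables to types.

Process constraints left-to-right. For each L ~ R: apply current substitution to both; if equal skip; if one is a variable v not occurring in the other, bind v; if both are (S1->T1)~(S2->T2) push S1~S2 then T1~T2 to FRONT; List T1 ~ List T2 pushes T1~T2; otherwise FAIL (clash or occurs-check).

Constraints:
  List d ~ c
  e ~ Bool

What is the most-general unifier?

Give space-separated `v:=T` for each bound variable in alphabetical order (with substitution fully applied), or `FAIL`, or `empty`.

step 1: unify List d ~ c  [subst: {-} | 1 pending]
  bind c := List d
step 2: unify e ~ Bool  [subst: {c:=List d} | 0 pending]
  bind e := Bool

Answer: c:=List d e:=Bool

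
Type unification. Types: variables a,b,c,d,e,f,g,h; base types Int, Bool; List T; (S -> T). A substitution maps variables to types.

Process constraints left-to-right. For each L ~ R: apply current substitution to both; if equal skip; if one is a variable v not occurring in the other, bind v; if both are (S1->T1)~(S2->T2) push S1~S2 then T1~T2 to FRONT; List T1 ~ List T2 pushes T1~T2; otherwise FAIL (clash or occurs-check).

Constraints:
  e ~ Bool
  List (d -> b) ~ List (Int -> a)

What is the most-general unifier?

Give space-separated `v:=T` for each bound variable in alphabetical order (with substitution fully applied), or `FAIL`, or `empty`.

Answer: b:=a d:=Int e:=Bool

Derivation:
step 1: unify e ~ Bool  [subst: {-} | 1 pending]
  bind e := Bool
step 2: unify List (d -> b) ~ List (Int -> a)  [subst: {e:=Bool} | 0 pending]
  -> decompose List: push (d -> b)~(Int -> a)
step 3: unify (d -> b) ~ (Int -> a)  [subst: {e:=Bool} | 0 pending]
  -> decompose arrow: push d~Int, b~a
step 4: unify d ~ Int  [subst: {e:=Bool} | 1 pending]
  bind d := Int
step 5: unify b ~ a  [subst: {e:=Bool, d:=Int} | 0 pending]
  bind b := a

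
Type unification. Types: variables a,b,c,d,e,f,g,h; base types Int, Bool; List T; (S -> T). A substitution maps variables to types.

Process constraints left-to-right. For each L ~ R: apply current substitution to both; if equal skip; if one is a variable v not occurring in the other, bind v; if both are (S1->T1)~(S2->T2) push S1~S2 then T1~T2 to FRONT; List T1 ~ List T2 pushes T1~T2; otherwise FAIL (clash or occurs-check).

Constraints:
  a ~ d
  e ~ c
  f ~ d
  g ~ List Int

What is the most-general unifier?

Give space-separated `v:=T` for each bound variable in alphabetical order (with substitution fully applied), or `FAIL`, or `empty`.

Answer: a:=d e:=c f:=d g:=List Int

Derivation:
step 1: unify a ~ d  [subst: {-} | 3 pending]
  bind a := d
step 2: unify e ~ c  [subst: {a:=d} | 2 pending]
  bind e := c
step 3: unify f ~ d  [subst: {a:=d, e:=c} | 1 pending]
  bind f := d
step 4: unify g ~ List Int  [subst: {a:=d, e:=c, f:=d} | 0 pending]
  bind g := List Int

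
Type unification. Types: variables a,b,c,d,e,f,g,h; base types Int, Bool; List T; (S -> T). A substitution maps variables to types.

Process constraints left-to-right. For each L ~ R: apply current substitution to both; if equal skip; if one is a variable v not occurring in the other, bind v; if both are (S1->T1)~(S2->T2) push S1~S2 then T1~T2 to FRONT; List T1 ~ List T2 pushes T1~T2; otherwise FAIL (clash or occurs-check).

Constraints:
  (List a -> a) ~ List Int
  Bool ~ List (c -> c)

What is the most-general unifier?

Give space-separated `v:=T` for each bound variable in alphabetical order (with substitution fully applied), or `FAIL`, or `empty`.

step 1: unify (List a -> a) ~ List Int  [subst: {-} | 1 pending]
  clash: (List a -> a) vs List Int

Answer: FAIL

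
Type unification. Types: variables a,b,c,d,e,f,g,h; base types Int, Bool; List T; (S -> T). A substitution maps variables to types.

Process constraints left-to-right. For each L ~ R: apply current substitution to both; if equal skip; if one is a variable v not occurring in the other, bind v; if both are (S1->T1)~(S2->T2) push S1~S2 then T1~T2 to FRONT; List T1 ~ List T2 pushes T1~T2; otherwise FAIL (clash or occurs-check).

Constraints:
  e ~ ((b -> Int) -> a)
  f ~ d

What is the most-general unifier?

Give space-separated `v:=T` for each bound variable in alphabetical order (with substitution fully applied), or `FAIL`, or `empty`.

step 1: unify e ~ ((b -> Int) -> a)  [subst: {-} | 1 pending]
  bind e := ((b -> Int) -> a)
step 2: unify f ~ d  [subst: {e:=((b -> Int) -> a)} | 0 pending]
  bind f := d

Answer: e:=((b -> Int) -> a) f:=d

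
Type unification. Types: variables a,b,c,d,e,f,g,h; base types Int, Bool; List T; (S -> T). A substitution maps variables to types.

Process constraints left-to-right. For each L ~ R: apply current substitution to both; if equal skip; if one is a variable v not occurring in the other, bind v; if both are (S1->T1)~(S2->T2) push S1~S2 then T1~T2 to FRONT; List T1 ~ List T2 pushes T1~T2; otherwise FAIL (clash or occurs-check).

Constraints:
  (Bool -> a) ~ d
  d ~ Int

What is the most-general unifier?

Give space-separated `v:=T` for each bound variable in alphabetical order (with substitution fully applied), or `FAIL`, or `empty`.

Answer: FAIL

Derivation:
step 1: unify (Bool -> a) ~ d  [subst: {-} | 1 pending]
  bind d := (Bool -> a)
step 2: unify (Bool -> a) ~ Int  [subst: {d:=(Bool -> a)} | 0 pending]
  clash: (Bool -> a) vs Int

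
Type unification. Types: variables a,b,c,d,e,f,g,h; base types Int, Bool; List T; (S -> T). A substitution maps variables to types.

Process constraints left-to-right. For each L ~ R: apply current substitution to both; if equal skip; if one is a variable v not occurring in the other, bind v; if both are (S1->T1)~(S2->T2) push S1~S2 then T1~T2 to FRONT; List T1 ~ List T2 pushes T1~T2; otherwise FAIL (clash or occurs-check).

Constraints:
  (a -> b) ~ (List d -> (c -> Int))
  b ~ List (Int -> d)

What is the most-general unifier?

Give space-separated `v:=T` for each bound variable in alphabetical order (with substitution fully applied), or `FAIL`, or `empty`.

Answer: FAIL

Derivation:
step 1: unify (a -> b) ~ (List d -> (c -> Int))  [subst: {-} | 1 pending]
  -> decompose arrow: push a~List d, b~(c -> Int)
step 2: unify a ~ List d  [subst: {-} | 2 pending]
  bind a := List d
step 3: unify b ~ (c -> Int)  [subst: {a:=List d} | 1 pending]
  bind b := (c -> Int)
step 4: unify (c -> Int) ~ List (Int -> d)  [subst: {a:=List d, b:=(c -> Int)} | 0 pending]
  clash: (c -> Int) vs List (Int -> d)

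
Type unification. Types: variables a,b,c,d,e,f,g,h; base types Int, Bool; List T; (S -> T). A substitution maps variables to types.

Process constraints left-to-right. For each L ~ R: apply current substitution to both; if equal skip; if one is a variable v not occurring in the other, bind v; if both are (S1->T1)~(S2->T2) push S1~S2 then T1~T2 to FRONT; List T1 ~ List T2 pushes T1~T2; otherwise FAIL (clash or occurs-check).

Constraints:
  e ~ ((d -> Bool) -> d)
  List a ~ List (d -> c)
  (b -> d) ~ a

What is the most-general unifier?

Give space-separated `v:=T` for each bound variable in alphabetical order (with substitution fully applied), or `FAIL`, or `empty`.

step 1: unify e ~ ((d -> Bool) -> d)  [subst: {-} | 2 pending]
  bind e := ((d -> Bool) -> d)
step 2: unify List a ~ List (d -> c)  [subst: {e:=((d -> Bool) -> d)} | 1 pending]
  -> decompose List: push a~(d -> c)
step 3: unify a ~ (d -> c)  [subst: {e:=((d -> Bool) -> d)} | 1 pending]
  bind a := (d -> c)
step 4: unify (b -> d) ~ (d -> c)  [subst: {e:=((d -> Bool) -> d), a:=(d -> c)} | 0 pending]
  -> decompose arrow: push b~d, d~c
step 5: unify b ~ d  [subst: {e:=((d -> Bool) -> d), a:=(d -> c)} | 1 pending]
  bind b := d
step 6: unify d ~ c  [subst: {e:=((d -> Bool) -> d), a:=(d -> c), b:=d} | 0 pending]
  bind d := c

Answer: a:=(c -> c) b:=c d:=c e:=((c -> Bool) -> c)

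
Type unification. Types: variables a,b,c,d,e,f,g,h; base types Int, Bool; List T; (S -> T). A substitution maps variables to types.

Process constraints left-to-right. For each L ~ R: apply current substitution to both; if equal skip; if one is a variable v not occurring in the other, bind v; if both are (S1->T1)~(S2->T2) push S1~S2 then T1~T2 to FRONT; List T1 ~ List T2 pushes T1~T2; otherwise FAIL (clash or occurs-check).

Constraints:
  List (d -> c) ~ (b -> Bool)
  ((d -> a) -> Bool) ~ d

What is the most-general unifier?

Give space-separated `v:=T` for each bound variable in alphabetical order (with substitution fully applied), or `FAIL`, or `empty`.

step 1: unify List (d -> c) ~ (b -> Bool)  [subst: {-} | 1 pending]
  clash: List (d -> c) vs (b -> Bool)

Answer: FAIL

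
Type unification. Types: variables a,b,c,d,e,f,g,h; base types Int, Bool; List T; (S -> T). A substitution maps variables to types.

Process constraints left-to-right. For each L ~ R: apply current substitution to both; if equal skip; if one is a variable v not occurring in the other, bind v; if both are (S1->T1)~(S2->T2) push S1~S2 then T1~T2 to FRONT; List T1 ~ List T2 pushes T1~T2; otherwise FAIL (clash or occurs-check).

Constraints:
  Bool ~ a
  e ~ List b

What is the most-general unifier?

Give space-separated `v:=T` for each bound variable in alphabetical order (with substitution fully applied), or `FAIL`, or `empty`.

Answer: a:=Bool e:=List b

Derivation:
step 1: unify Bool ~ a  [subst: {-} | 1 pending]
  bind a := Bool
step 2: unify e ~ List b  [subst: {a:=Bool} | 0 pending]
  bind e := List b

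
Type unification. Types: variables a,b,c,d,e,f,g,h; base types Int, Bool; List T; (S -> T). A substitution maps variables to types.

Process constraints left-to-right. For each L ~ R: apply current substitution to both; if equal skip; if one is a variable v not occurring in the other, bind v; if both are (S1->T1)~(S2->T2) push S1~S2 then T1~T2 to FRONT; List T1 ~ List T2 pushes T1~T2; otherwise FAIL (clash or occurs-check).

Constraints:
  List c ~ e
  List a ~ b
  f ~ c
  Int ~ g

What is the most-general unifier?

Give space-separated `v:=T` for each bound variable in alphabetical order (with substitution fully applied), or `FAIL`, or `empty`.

Answer: b:=List a e:=List c f:=c g:=Int

Derivation:
step 1: unify List c ~ e  [subst: {-} | 3 pending]
  bind e := List c
step 2: unify List a ~ b  [subst: {e:=List c} | 2 pending]
  bind b := List a
step 3: unify f ~ c  [subst: {e:=List c, b:=List a} | 1 pending]
  bind f := c
step 4: unify Int ~ g  [subst: {e:=List c, b:=List a, f:=c} | 0 pending]
  bind g := Int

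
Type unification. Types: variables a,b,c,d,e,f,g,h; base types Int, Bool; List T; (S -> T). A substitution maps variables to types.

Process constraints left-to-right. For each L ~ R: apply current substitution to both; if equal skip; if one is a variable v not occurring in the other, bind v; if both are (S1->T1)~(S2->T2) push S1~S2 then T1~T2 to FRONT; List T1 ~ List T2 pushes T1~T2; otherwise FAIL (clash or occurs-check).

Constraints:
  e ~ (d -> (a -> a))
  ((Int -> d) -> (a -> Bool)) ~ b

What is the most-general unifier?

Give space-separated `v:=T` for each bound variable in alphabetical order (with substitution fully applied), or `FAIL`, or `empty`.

step 1: unify e ~ (d -> (a -> a))  [subst: {-} | 1 pending]
  bind e := (d -> (a -> a))
step 2: unify ((Int -> d) -> (a -> Bool)) ~ b  [subst: {e:=(d -> (a -> a))} | 0 pending]
  bind b := ((Int -> d) -> (a -> Bool))

Answer: b:=((Int -> d) -> (a -> Bool)) e:=(d -> (a -> a))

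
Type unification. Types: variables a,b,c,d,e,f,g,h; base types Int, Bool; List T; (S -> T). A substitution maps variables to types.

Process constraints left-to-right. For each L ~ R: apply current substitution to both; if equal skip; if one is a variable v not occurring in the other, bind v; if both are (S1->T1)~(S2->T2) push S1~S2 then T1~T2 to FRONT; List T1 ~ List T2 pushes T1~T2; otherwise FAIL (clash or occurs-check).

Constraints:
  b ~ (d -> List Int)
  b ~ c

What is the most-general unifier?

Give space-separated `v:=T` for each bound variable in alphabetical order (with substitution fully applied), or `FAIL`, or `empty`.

Answer: b:=(d -> List Int) c:=(d -> List Int)

Derivation:
step 1: unify b ~ (d -> List Int)  [subst: {-} | 1 pending]
  bind b := (d -> List Int)
step 2: unify (d -> List Int) ~ c  [subst: {b:=(d -> List Int)} | 0 pending]
  bind c := (d -> List Int)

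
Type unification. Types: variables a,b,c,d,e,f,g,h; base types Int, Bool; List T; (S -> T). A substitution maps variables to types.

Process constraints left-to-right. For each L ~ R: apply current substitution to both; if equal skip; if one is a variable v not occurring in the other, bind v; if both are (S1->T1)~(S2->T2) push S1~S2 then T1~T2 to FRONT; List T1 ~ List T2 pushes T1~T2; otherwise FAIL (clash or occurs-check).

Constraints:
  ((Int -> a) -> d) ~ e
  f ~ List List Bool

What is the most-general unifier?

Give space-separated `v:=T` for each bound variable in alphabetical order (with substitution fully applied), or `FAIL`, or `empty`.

Answer: e:=((Int -> a) -> d) f:=List List Bool

Derivation:
step 1: unify ((Int -> a) -> d) ~ e  [subst: {-} | 1 pending]
  bind e := ((Int -> a) -> d)
step 2: unify f ~ List List Bool  [subst: {e:=((Int -> a) -> d)} | 0 pending]
  bind f := List List Bool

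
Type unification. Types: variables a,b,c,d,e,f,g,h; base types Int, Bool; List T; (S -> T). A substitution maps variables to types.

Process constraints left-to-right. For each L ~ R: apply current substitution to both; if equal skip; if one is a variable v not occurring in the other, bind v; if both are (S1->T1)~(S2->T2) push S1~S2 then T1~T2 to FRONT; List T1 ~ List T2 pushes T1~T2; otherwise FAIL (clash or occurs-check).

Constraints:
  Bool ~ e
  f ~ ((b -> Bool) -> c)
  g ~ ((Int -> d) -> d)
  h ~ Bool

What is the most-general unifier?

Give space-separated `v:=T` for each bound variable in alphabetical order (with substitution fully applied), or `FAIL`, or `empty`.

Answer: e:=Bool f:=((b -> Bool) -> c) g:=((Int -> d) -> d) h:=Bool

Derivation:
step 1: unify Bool ~ e  [subst: {-} | 3 pending]
  bind e := Bool
step 2: unify f ~ ((b -> Bool) -> c)  [subst: {e:=Bool} | 2 pending]
  bind f := ((b -> Bool) -> c)
step 3: unify g ~ ((Int -> d) -> d)  [subst: {e:=Bool, f:=((b -> Bool) -> c)} | 1 pending]
  bind g := ((Int -> d) -> d)
step 4: unify h ~ Bool  [subst: {e:=Bool, f:=((b -> Bool) -> c), g:=((Int -> d) -> d)} | 0 pending]
  bind h := Bool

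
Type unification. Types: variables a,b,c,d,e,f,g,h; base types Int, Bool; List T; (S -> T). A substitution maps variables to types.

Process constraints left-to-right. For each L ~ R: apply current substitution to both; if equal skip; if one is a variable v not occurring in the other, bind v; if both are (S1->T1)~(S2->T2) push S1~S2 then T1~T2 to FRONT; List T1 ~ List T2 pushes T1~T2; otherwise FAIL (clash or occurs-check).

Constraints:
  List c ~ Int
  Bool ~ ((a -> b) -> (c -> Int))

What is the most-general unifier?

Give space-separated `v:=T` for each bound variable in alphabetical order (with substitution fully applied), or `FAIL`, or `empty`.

step 1: unify List c ~ Int  [subst: {-} | 1 pending]
  clash: List c vs Int

Answer: FAIL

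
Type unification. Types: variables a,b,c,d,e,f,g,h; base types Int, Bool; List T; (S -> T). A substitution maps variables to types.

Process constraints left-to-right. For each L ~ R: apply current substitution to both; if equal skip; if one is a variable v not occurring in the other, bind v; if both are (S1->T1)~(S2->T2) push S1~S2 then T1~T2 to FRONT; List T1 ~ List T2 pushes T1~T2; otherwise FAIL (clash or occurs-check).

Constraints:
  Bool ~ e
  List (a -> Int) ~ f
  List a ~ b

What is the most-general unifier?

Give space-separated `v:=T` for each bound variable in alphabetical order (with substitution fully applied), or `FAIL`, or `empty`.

Answer: b:=List a e:=Bool f:=List (a -> Int)

Derivation:
step 1: unify Bool ~ e  [subst: {-} | 2 pending]
  bind e := Bool
step 2: unify List (a -> Int) ~ f  [subst: {e:=Bool} | 1 pending]
  bind f := List (a -> Int)
step 3: unify List a ~ b  [subst: {e:=Bool, f:=List (a -> Int)} | 0 pending]
  bind b := List a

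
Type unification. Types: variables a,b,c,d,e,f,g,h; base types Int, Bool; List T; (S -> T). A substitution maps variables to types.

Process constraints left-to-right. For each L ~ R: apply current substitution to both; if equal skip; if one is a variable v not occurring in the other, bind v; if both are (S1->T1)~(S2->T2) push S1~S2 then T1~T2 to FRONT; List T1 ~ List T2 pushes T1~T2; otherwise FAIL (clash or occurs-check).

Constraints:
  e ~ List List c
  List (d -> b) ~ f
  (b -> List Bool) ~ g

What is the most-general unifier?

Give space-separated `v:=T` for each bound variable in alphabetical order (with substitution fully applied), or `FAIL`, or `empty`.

Answer: e:=List List c f:=List (d -> b) g:=(b -> List Bool)

Derivation:
step 1: unify e ~ List List c  [subst: {-} | 2 pending]
  bind e := List List c
step 2: unify List (d -> b) ~ f  [subst: {e:=List List c} | 1 pending]
  bind f := List (d -> b)
step 3: unify (b -> List Bool) ~ g  [subst: {e:=List List c, f:=List (d -> b)} | 0 pending]
  bind g := (b -> List Bool)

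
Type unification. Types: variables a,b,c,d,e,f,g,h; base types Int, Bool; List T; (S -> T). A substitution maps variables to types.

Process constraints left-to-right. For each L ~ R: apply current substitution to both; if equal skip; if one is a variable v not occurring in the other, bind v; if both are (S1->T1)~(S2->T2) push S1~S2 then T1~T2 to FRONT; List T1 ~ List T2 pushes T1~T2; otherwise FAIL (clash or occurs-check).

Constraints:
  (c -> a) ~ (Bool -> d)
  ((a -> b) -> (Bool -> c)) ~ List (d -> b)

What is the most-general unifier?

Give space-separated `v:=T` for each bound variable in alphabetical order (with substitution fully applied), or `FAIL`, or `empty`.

step 1: unify (c -> a) ~ (Bool -> d)  [subst: {-} | 1 pending]
  -> decompose arrow: push c~Bool, a~d
step 2: unify c ~ Bool  [subst: {-} | 2 pending]
  bind c := Bool
step 3: unify a ~ d  [subst: {c:=Bool} | 1 pending]
  bind a := d
step 4: unify ((d -> b) -> (Bool -> Bool)) ~ List (d -> b)  [subst: {c:=Bool, a:=d} | 0 pending]
  clash: ((d -> b) -> (Bool -> Bool)) vs List (d -> b)

Answer: FAIL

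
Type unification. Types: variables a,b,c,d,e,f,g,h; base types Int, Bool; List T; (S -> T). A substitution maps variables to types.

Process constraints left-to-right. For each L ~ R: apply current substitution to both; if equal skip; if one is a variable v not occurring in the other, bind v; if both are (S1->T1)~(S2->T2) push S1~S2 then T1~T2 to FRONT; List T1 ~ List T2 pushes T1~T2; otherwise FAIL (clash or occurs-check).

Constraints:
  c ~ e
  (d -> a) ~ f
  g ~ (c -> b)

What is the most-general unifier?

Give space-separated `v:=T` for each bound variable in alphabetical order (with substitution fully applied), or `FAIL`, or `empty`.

step 1: unify c ~ e  [subst: {-} | 2 pending]
  bind c := e
step 2: unify (d -> a) ~ f  [subst: {c:=e} | 1 pending]
  bind f := (d -> a)
step 3: unify g ~ (e -> b)  [subst: {c:=e, f:=(d -> a)} | 0 pending]
  bind g := (e -> b)

Answer: c:=e f:=(d -> a) g:=(e -> b)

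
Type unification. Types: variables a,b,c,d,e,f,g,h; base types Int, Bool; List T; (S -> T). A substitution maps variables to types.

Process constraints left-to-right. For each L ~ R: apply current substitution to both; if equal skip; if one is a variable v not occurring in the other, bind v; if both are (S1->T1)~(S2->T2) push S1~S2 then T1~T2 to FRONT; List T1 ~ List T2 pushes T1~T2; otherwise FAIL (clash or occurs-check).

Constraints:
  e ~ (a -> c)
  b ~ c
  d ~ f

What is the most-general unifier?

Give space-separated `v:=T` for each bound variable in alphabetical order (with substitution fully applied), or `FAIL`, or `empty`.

Answer: b:=c d:=f e:=(a -> c)

Derivation:
step 1: unify e ~ (a -> c)  [subst: {-} | 2 pending]
  bind e := (a -> c)
step 2: unify b ~ c  [subst: {e:=(a -> c)} | 1 pending]
  bind b := c
step 3: unify d ~ f  [subst: {e:=(a -> c), b:=c} | 0 pending]
  bind d := f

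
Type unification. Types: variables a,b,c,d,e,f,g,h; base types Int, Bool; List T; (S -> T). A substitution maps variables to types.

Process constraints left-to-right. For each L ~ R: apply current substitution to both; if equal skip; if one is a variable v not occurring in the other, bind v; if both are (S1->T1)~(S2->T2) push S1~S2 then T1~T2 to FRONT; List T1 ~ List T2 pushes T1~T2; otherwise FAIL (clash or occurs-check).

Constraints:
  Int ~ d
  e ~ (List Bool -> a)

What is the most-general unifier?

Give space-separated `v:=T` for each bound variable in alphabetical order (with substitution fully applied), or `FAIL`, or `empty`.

step 1: unify Int ~ d  [subst: {-} | 1 pending]
  bind d := Int
step 2: unify e ~ (List Bool -> a)  [subst: {d:=Int} | 0 pending]
  bind e := (List Bool -> a)

Answer: d:=Int e:=(List Bool -> a)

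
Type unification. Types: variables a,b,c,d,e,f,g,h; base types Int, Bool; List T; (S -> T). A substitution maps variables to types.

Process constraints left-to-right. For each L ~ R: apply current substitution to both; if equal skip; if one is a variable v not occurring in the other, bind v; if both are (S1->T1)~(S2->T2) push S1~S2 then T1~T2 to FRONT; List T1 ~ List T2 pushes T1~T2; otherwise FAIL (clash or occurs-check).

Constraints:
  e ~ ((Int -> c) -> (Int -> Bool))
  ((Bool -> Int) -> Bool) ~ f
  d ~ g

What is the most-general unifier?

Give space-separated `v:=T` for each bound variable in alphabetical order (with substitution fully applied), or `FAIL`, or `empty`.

step 1: unify e ~ ((Int -> c) -> (Int -> Bool))  [subst: {-} | 2 pending]
  bind e := ((Int -> c) -> (Int -> Bool))
step 2: unify ((Bool -> Int) -> Bool) ~ f  [subst: {e:=((Int -> c) -> (Int -> Bool))} | 1 pending]
  bind f := ((Bool -> Int) -> Bool)
step 3: unify d ~ g  [subst: {e:=((Int -> c) -> (Int -> Bool)), f:=((Bool -> Int) -> Bool)} | 0 pending]
  bind d := g

Answer: d:=g e:=((Int -> c) -> (Int -> Bool)) f:=((Bool -> Int) -> Bool)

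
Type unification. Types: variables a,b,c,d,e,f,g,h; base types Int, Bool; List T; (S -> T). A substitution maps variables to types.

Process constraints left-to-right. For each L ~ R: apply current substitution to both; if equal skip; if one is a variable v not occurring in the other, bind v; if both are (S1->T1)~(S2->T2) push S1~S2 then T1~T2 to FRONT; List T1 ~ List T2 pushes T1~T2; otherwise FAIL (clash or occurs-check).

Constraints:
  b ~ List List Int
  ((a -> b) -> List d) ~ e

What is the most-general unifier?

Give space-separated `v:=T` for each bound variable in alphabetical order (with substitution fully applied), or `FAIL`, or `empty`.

Answer: b:=List List Int e:=((a -> List List Int) -> List d)

Derivation:
step 1: unify b ~ List List Int  [subst: {-} | 1 pending]
  bind b := List List Int
step 2: unify ((a -> List List Int) -> List d) ~ e  [subst: {b:=List List Int} | 0 pending]
  bind e := ((a -> List List Int) -> List d)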